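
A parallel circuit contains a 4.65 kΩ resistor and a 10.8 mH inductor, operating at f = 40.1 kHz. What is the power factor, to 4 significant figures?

0.5051

ω = 2πf = 252000 rad/s
X_L = ωL = 2721 Ω
Parallel: admittances add. Y = 1/R + 1/(jωL)
Y = (0.0002151 − j0.0003675) S
|Y| = 0.0004258 S → |Z| = 1/|Y| = 2349 Ω, ∠Z = −∠Y = 59.66°
cos φ = cos(59.66°) = 0.5051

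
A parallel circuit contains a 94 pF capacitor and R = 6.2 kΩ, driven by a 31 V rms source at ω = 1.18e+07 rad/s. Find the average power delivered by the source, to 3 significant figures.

155 mW

X_C = 1/(ωC) = 902 Ω
Parallel: admittances add. Y = 1/R + jωC
Y = (0.000161 + j0.00111) S
|Y| = 0.00112 S → |Z| = 1/|Y| = 892 Ω, ∠Z = −∠Y = -81.7°
I = V/|Z| = 34.7 mA
P = VI cos φ = 31 × 0.0347 × cos(-81.7°) = 155 mW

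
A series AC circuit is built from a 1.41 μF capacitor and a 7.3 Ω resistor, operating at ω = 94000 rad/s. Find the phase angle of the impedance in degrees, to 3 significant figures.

X_C = 1/(ωC) = 7.54 Ω
Z = 7.30 − j7.54 Ω
|Z| = √(7.30² + 7.54²) = 10.5 Ω
∠Z = arctan(-7.54/7.30) = -45.9°

-45.9°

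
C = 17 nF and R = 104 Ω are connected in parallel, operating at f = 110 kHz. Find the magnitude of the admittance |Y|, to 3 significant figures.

ω = 2πf = 691200 rad/s
X_C = 1/(ωC) = 85.1 Ω
Parallel: admittances add. Y = 1/R + jωC
Y = (0.00962 + j0.0117) S
|Y| = 0.0152 S → |Z| = 1/|Y| = 65.9 Ω, ∠Z = −∠Y = -50.7°

15.2 mS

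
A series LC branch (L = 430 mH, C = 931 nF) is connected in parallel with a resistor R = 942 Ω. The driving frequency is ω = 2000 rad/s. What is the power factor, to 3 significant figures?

0.324

X_L = ωL = 860 Ω
X_C = 1/(ωC) = 537 Ω
Branch 1: Z₁ = R = 942 Ω
Branch 2 (series LC): Z₂ = j(X_L − X_C) = j323 Ω
Parallel: Z = Z₁Z₂/(Z₁+Z₂), |Z| = 305 Ω, ∠Z = 71.1°
cos φ = cos(71.1°) = 0.324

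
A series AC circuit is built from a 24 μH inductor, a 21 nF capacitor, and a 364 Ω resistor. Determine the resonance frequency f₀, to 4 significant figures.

224.2 kHz

ω₀ = 1/√(LC) = 1/√(2.4e-05 × 2.1e-08) = 1.409e+06 rad/s
f₀ = ω₀/(2π) = 224.2 kHz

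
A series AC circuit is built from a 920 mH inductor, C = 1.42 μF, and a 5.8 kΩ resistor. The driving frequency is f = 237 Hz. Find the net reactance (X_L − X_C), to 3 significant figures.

897 Ω

ω = 2πf = 1489 rad/s
X_L = ωL = 1370 Ω
X_C = 1/(ωC) = 473 Ω
X = 1370 − 473 = 897 Ω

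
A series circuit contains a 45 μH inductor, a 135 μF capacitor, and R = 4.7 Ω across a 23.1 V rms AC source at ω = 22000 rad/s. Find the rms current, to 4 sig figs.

4.868 A

X_L = ωL = 0.9900 Ω
X_C = 1/(ωC) = 0.3367 Ω
Net reactance X = X_L − X_C = 0.6533 Ω
Z = 4.700 + j0.6533 Ω
|Z| = √(4.700² + 0.6533²) = 4.745 Ω
I = V/|Z| = 23.1/4.745 = 4.868 A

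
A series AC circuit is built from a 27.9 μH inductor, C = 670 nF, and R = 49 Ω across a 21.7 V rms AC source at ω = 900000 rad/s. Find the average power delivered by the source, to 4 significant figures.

X_L = ωL = 25.11 Ω
X_C = 1/(ωC) = 1.658 Ω
Net reactance X = X_L − X_C = 23.45 Ω
Z = 49.00 + j23.45 Ω
|Z| = √(49.00² + 23.45²) = 54.32 Ω
∠Z = arctan(23.45/49.00) = 25.58°
I = V/|Z| = 399.5 mA
P = VI cos φ = 21.7 × 0.3995 × cos(25.58°) = 7.819 W

7.819 W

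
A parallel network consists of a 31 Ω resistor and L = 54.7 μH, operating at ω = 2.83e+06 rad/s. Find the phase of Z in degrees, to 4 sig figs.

X_L = ωL = 154.8 Ω
Parallel: admittances add. Y = 1/R + 1/(jωL)
Y = (0.03226 − j0.006460) S
|Y| = 0.03290 S → |Z| = 1/|Y| = 30.40 Ω, ∠Z = −∠Y = 11.32°

11.32°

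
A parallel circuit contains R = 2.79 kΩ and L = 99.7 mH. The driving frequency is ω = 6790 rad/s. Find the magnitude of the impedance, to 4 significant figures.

X_L = ωL = 677.0 Ω
Parallel: admittances add. Y = 1/R + 1/(jωL)
Y = (0.0003584 − j0.001477) S
|Y| = 0.001520 S → |Z| = 1/|Y| = 657.9 Ω, ∠Z = −∠Y = 76.36°

657.9 Ω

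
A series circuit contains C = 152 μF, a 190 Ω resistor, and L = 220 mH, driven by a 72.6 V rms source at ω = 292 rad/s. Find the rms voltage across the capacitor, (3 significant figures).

X_L = ωL = 64.2 Ω
X_C = 1/(ωC) = 22.5 Ω
Net reactance X = X_L − X_C = 41.7 Ω
Z = 190 + j41.7 Ω
|Z| = √(190² + 41.7²) = 195 Ω
I = V/|Z| = 373 mA
V_C = I·|Z_C| = 0.373 × 22.5 = 8.41 V

8.41 V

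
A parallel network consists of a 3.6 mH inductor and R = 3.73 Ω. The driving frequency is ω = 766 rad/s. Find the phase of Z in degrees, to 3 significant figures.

53.5°

X_L = ωL = 2.76 Ω
Parallel: admittances add. Y = 1/R + 1/(jωL)
Y = (0.268 − j0.363) S
|Y| = 0.451 S → |Z| = 1/|Y| = 2.22 Ω, ∠Z = −∠Y = 53.5°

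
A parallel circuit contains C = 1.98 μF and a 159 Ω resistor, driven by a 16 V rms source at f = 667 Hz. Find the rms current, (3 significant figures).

ω = 2πf = 4191 rad/s
X_C = 1/(ωC) = 121 Ω
Parallel: admittances add. Y = 1/R + jωC
Y = (0.00629 + j0.00830) S
|Y| = 0.0104 S → |Z| = 1/|Y| = 96.0 Ω, ∠Z = −∠Y = -52.8°
I = V/|Z| = 16/96.0 = 167 mA

167 mA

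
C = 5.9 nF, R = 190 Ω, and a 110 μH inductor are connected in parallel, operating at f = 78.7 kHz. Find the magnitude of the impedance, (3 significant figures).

ω = 2πf = 494500 rad/s
X_L = ωL = 54.4 Ω
X_C = 1/(ωC) = 343 Ω
Parallel: admittances add. Y = 1/R + 1/(jωL) + jωC
Y = (0.00526 − j0.0155) S
|Y| = 0.0163 S → |Z| = 1/|Y| = 61.2 Ω, ∠Z = −∠Y = 71.2°

61.2 Ω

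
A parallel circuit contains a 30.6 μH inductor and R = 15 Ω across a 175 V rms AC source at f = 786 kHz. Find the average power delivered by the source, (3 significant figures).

2.04 kW

ω = 2πf = 4.939e+06 rad/s
X_L = ωL = 151 Ω
Parallel: admittances add. Y = 1/R + 1/(jωL)
Y = (0.0667 − j0.00662) S
|Y| = 0.0670 S → |Z| = 1/|Y| = 14.9 Ω, ∠Z = −∠Y = 5.67°
I = V/|Z| = 11.7 A
P = VI cos φ = 175 × 11.7 × cos(5.67°) = 2.04 kW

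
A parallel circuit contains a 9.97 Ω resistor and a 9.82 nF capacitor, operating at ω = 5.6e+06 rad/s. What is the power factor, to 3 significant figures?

0.877

X_C = 1/(ωC) = 18.2 Ω
Parallel: admittances add. Y = 1/R + jωC
Y = (0.100 + j0.0550) S
|Y| = 0.114 S → |Z| = 1/|Y| = 8.74 Ω, ∠Z = −∠Y = -28.7°
cos φ = cos(-28.7°) = 0.877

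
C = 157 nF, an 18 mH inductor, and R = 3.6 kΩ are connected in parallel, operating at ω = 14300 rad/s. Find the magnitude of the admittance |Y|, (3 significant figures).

X_L = ωL = 257 Ω
X_C = 1/(ωC) = 445 Ω
Parallel: admittances add. Y = 1/R + 1/(jωL) + jωC
Y = (0.000278 − j0.00164) S
|Y| = 0.00166 S → |Z| = 1/|Y| = 601 Ω, ∠Z = −∠Y = 80.4°

1.66 mS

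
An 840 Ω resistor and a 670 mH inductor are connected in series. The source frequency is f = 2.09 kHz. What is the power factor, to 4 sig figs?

ω = 2πf = 13130 rad/s
X_L = ωL = 8798 Ω
Z = 840.0 + j8798 Ω
|Z| = √(840.0² + 8798²) = 8838 Ω
∠Z = arctan(8798/840.0) = 84.55°
cos φ = cos(84.55°) = 0.09504

0.09504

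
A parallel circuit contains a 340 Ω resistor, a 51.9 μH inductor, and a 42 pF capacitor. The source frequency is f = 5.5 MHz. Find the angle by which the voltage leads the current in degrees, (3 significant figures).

-16.9°

ω = 2πf = 3.456e+07 rad/s
X_L = ωL = 1790 Ω
X_C = 1/(ωC) = 689 Ω
Parallel: admittances add. Y = 1/R + 1/(jωL) + jωC
Y = (0.00294 + j0.000894) S
|Y| = 0.00307 S → |Z| = 1/|Y| = 325 Ω, ∠Z = −∠Y = -16.9°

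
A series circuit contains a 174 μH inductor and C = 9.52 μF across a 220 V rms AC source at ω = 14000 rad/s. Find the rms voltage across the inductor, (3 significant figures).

106 V

X_L = ωL = 2.44 Ω
X_C = 1/(ωC) = 7.50 Ω
Net reactance X = X_L − X_C = -5.07 Ω
Z = − j5.07 Ω
|Z| = √(0² + 5.07²) = 5.07 Ω
I = V/|Z| = 43.4 A
V_L = I·|Z_L| = 43.4 × 2.44 = 106 V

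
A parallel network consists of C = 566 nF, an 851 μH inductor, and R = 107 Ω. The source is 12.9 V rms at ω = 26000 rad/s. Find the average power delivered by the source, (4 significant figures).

1.555 W

X_L = ωL = 22.13 Ω
X_C = 1/(ωC) = 67.95 Ω
Parallel: admittances add. Y = 1/R + 1/(jωL) + jωC
Y = (0.009346 − j0.03048) S
|Y| = 0.03188 S → |Z| = 1/|Y| = 31.37 Ω, ∠Z = −∠Y = 72.95°
I = V/|Z| = 411.3 mA
P = VI cos φ = 12.9 × 0.4113 × cos(72.95°) = 1.555 W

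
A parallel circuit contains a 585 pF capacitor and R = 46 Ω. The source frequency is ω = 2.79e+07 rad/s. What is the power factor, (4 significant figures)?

0.7997

X_C = 1/(ωC) = 61.27 Ω
Parallel: admittances add. Y = 1/R + jωC
Y = (0.02174 + j0.01632) S
|Y| = 0.02718 S → |Z| = 1/|Y| = 36.79 Ω, ∠Z = −∠Y = -36.90°
cos φ = cos(-36.90°) = 0.7997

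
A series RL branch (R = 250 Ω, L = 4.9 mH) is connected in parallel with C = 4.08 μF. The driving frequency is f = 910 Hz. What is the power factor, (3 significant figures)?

ω = 2πf = 5718 rad/s
X_L = ωL = 28.0 Ω
X_C = 1/(ωC) = 42.9 Ω
Branch 1 (R+jX_L): Z₁ = 250 + j28.0 Ω, |Z₁| = 252 Ω
Branch 2 (−jX_C): Z₂ = −j42.9 Ω
Parallel: Z = Z₁Z₂/(Z₁+Z₂), |Z| = 43.1 Ω, ∠Z = -80.2°
cos φ = cos(-80.2°) = 0.170

0.170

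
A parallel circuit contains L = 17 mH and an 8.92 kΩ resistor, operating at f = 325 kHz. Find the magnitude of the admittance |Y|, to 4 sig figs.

ω = 2πf = 2.042e+06 rad/s
X_L = ωL = 34710 Ω
Parallel: admittances add. Y = 1/R + 1/(jωL)
Y = (0.0001121 − j2.881e-05) S
|Y| = 0.0001157 S → |Z| = 1/|Y| = 8639 Ω, ∠Z = −∠Y = 14.41°

115.7 μS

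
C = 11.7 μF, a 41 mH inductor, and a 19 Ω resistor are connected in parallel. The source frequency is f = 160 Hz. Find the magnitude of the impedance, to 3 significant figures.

18.5 Ω

ω = 2πf = 1005 rad/s
X_L = ωL = 41.2 Ω
X_C = 1/(ωC) = 85.0 Ω
Parallel: admittances add. Y = 1/R + 1/(jωL) + jωC
Y = (0.0526 − j0.0125) S
|Y| = 0.0541 S → |Z| = 1/|Y| = 18.5 Ω, ∠Z = −∠Y = 13.4°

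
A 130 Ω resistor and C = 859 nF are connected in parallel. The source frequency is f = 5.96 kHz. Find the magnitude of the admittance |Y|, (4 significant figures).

33.07 mS

ω = 2πf = 37450 rad/s
X_C = 1/(ωC) = 31.09 Ω
Parallel: admittances add. Y = 1/R + jωC
Y = (0.007692 + j0.03217) S
|Y| = 0.03307 S → |Z| = 1/|Y| = 30.23 Ω, ∠Z = −∠Y = -76.55°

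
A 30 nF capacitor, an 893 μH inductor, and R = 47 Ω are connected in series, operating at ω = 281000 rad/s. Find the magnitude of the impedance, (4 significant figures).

X_L = ωL = 250.9 Ω
X_C = 1/(ωC) = 118.6 Ω
Net reactance X = X_L − X_C = 132.3 Ω
Z = 47.00 + j132.3 Ω
|Z| = √(47.00² + 132.3²) = 140.4 Ω

140.4 Ω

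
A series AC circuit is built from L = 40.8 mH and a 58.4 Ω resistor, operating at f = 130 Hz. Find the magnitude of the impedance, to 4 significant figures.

67.24 Ω

ω = 2πf = 816.8 rad/s
X_L = ωL = 33.33 Ω
Z = 58.40 + j33.33 Ω
|Z| = √(58.40² + 33.33²) = 67.24 Ω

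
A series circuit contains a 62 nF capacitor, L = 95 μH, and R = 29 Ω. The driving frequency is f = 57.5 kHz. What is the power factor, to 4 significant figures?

0.9421

ω = 2πf = 361300 rad/s
X_L = ωL = 34.32 Ω
X_C = 1/(ωC) = 44.64 Ω
Net reactance X = X_L − X_C = -10.32 Ω
Z = 29.00 − j10.32 Ω
|Z| = √(29.00² + 10.32²) = 30.78 Ω
∠Z = arctan(-10.32/29.00) = -19.59°
cos φ = cos(-19.59°) = 0.9421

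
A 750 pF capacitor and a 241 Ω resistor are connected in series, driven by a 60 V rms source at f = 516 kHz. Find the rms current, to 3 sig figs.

ω = 2πf = 3.242e+06 rad/s
X_C = 1/(ωC) = 411 Ω
Z = 241 − j411 Ω
|Z| = √(241² + 411²) = 477 Ω
I = V/|Z| = 60/477 = 126 mA

126 mA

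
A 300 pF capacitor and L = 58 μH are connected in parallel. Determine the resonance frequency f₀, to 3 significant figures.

ω₀ = 1/√(LC) = 1/√(5.8e-05 × 3e-10) = 7.581e+06 rad/s
f₀ = ω₀/(2π) = 1.21 MHz

1.21 MHz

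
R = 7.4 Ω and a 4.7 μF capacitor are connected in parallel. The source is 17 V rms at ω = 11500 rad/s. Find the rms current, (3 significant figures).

2.47 A

X_C = 1/(ωC) = 18.5 Ω
Parallel: admittances add. Y = 1/R + jωC
Y = (0.135 + j0.0541) S
|Y| = 0.146 S → |Z| = 1/|Y| = 6.87 Ω, ∠Z = −∠Y = -21.8°
I = V/|Z| = 17/6.87 = 2.47 A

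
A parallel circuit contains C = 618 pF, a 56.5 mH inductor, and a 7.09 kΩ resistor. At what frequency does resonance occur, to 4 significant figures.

ω₀ = 1/√(LC) = 1/√(0.0565 × 6.18e-10) = 169200 rad/s
f₀ = ω₀/(2π) = 26.93 kHz

26.93 kHz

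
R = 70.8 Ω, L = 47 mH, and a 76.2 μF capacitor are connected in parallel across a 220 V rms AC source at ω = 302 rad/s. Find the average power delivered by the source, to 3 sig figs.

X_L = ωL = 14.2 Ω
X_C = 1/(ωC) = 43.5 Ω
Parallel: admittances add. Y = 1/R + 1/(jωL) + jωC
Y = (0.0141 − j0.0474) S
|Y| = 0.0495 S → |Z| = 1/|Y| = 20.2 Ω, ∠Z = −∠Y = 73.4°
I = V/|Z| = 10.9 A
P = VI cos φ = 220 × 10.9 × cos(73.4°) = 684 W

684 W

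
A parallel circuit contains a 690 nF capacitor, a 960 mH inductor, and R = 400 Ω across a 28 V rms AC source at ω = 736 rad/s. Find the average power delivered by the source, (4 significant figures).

X_L = ωL = 706.6 Ω
X_C = 1/(ωC) = 1969 Ω
Parallel: admittances add. Y = 1/R + 1/(jωL) + jωC
Y = (0.002500 − j0.0009075) S
|Y| = 0.002660 S → |Z| = 1/|Y| = 376.0 Ω, ∠Z = −∠Y = 19.95°
I = V/|Z| = 74.47 mA
P = VI cos φ = 28 × 0.07447 × cos(19.95°) = 1.960 W

1.960 W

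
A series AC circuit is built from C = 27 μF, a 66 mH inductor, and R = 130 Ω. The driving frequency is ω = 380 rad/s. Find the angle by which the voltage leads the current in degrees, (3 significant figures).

X_L = ωL = 25.1 Ω
X_C = 1/(ωC) = 97.5 Ω
Net reactance X = X_L − X_C = -72.4 Ω
Z = 130 − j72.4 Ω
|Z| = √(130² + 72.4²) = 149 Ω
∠Z = arctan(-72.4/130) = -29.1°

-29.1°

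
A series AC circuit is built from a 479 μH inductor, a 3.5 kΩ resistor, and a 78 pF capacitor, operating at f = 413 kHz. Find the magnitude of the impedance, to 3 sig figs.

5090 Ω

ω = 2πf = 2.595e+06 rad/s
X_L = ωL = 1240 Ω
X_C = 1/(ωC) = 4940 Ω
Net reactance X = X_L − X_C = -3700 Ω
Z = 3500 − j3700 Ω
|Z| = √(3500² + 3700²) = 5090 Ω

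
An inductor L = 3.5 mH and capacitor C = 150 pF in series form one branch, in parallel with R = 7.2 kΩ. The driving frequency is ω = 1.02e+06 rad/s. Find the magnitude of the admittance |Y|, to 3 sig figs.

X_L = ωL = 3570 Ω
X_C = 1/(ωC) = 6540 Ω
Branch 1: Z₁ = R = 7200 Ω
Branch 2 (series LC): Z₂ = j(X_L − X_C) = −j2970 Ω
Parallel: Z = Z₁Z₂/(Z₁+Z₂), |Z| = 2740 Ω, ∠Z = -67.6°
|Y| = 1/|Z| = 365 μS

365 μS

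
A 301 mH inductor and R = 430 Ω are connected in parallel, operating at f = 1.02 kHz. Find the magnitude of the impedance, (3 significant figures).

420 Ω

ω = 2πf = 6409 rad/s
X_L = ωL = 1930 Ω
Parallel: admittances add. Y = 1/R + 1/(jωL)
Y = (0.00233 − j0.000518) S
|Y| = 0.00238 S → |Z| = 1/|Y| = 420 Ω, ∠Z = −∠Y = 12.6°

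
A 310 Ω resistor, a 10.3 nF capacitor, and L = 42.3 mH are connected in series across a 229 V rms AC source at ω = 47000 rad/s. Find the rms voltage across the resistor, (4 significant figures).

222.1 V

X_L = ωL = 1988 Ω
X_C = 1/(ωC) = 2066 Ω
Net reactance X = X_L − X_C = -77.59 Ω
Z = 310.0 − j77.59 Ω
|Z| = √(310.0² + 77.59²) = 319.6 Ω
I = V/|Z| = 716.6 mA
V_R = I·|Z_R| = 0.7166 × 310.0 = 222.1 V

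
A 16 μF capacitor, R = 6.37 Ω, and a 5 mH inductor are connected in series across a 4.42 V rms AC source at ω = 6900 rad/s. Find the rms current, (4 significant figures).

168.5 mA

X_L = ωL = 34.50 Ω
X_C = 1/(ωC) = 9.058 Ω
Net reactance X = X_L − X_C = 25.44 Ω
Z = 6.370 + j25.44 Ω
|Z| = √(6.370² + 25.44²) = 26.23 Ω
I = V/|Z| = 4.42/26.23 = 168.5 mA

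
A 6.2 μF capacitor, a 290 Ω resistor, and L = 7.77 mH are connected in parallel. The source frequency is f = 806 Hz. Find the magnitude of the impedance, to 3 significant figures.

ω = 2πf = 5064 rad/s
X_L = ωL = 39.3 Ω
X_C = 1/(ωC) = 31.8 Ω
Parallel: admittances add. Y = 1/R + 1/(jωL) + jωC
Y = (0.00345 + j0.00598) S
|Y| = 0.00691 S → |Z| = 1/|Y| = 145 Ω, ∠Z = −∠Y = -60.1°

145 Ω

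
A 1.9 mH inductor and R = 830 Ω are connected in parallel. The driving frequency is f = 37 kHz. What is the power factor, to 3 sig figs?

ω = 2πf = 232500 rad/s
X_L = ωL = 442 Ω
Parallel: admittances add. Y = 1/R + 1/(jωL)
Y = (0.00120 − j0.00226) S
|Y| = 0.00256 S → |Z| = 1/|Y| = 390 Ω, ∠Z = −∠Y = 62.0°
cos φ = cos(62.0°) = 0.470

0.470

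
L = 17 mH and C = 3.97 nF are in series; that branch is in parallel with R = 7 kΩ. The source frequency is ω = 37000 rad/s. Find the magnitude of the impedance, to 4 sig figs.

4632 Ω

X_L = ωL = 629.0 Ω
X_C = 1/(ωC) = 6808 Ω
Branch 1: Z₁ = R = 7000 Ω
Branch 2 (series LC): Z₂ = j(X_L − X_C) = −j6179 Ω
Parallel: Z = Z₁Z₂/(Z₁+Z₂), |Z| = 4632 Ω, ∠Z = -48.57°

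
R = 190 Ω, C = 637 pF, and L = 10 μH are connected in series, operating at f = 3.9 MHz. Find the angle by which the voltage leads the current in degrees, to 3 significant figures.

ω = 2πf = 2.45e+07 rad/s
X_L = ωL = 245 Ω
X_C = 1/(ωC) = 64.1 Ω
Net reactance X = X_L − X_C = 181 Ω
Z = 190 + j181 Ω
|Z| = √(190² + 181²) = 262 Ω
∠Z = arctan(181/190) = 43.6°

43.6°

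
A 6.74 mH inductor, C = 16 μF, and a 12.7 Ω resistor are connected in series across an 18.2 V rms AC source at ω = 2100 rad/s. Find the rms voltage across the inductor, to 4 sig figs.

X_L = ωL = 14.15 Ω
X_C = 1/(ωC) = 29.76 Ω
Net reactance X = X_L − X_C = -15.61 Ω
Z = 12.70 − j15.61 Ω
|Z| = √(12.70² + 15.61²) = 20.12 Ω
I = V/|Z| = 904.5 mA
V_L = I·|Z_L| = 0.9045 × 14.15 = 12.80 V

12.80 V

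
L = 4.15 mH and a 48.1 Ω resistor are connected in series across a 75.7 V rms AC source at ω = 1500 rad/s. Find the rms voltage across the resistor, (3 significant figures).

X_L = ωL = 6.22 Ω
Z = 48.1 + j6.22 Ω
|Z| = √(48.1² + 6.22²) = 48.5 Ω
I = V/|Z| = 1.56 A
V_R = I·|Z_R| = 1.56 × 48.1 = 75.1 V

75.1 V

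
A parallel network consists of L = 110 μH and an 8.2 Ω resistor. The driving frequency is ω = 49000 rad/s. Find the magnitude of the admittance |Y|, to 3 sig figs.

222 mS

X_L = ωL = 5.39 Ω
Parallel: admittances add. Y = 1/R + 1/(jωL)
Y = (0.122 − j0.186) S
|Y| = 0.222 S → |Z| = 1/|Y| = 4.50 Ω, ∠Z = −∠Y = 56.7°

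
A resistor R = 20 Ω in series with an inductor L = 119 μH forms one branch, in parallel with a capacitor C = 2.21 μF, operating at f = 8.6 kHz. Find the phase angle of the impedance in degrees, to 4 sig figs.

ω = 2πf = 54040 rad/s
X_L = ωL = 6.430 Ω
X_C = 1/(ωC) = 8.374 Ω
Branch 1 (R+jX_L): Z₁ = 20.00 + j6.430 Ω, |Z₁| = 21.01 Ω
Branch 2 (−jX_C): Z₂ = −j8.374 Ω
Parallel: Z = Z₁Z₂/(Z₁+Z₂), |Z| = 8.755 Ω, ∠Z = -66.63°

-66.63°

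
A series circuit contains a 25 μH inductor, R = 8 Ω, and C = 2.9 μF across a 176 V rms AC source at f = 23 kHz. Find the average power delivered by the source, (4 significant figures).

ω = 2πf = 144500 rad/s
X_L = ωL = 3.613 Ω
X_C = 1/(ωC) = 2.386 Ω
Net reactance X = X_L − X_C = 1.227 Ω
Z = 8.000 + j1.227 Ω
|Z| = √(8.000² + 1.227²) = 8.094 Ω
∠Z = arctan(1.227/8.000) = 8.718°
I = V/|Z| = 21.75 A
P = VI cos φ = 176 × 21.75 × cos(8.718°) = 3.783 kW

3.783 kW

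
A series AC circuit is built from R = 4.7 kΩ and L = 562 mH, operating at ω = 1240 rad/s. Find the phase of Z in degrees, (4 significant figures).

X_L = ωL = 696.9 Ω
Z = 4700 + j696.9 Ω
|Z| = √(4700² + 696.9²) = 4751 Ω
∠Z = arctan(696.9/4700) = 8.434°

8.434°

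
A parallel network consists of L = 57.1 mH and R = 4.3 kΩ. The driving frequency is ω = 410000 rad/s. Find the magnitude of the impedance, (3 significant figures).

X_L = ωL = 23400 Ω
Parallel: admittances add. Y = 1/R + 1/(jωL)
Y = (0.000233 − j4.27e-05) S
|Y| = 0.000236 S → |Z| = 1/|Y| = 4230 Ω, ∠Z = −∠Y = 10.4°

4230 Ω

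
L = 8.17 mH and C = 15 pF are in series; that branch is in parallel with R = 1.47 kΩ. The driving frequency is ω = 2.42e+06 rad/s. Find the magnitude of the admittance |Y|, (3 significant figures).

X_L = ωL = 19800 Ω
X_C = 1/(ωC) = 27500 Ω
Branch 1: Z₁ = R = 1470 Ω
Branch 2 (series LC): Z₂ = j(X_L − X_C) = −j7780 Ω
Parallel: Z = Z₁Z₂/(Z₁+Z₂), |Z| = 1440 Ω, ∠Z = -10.7°
|Y| = 1/|Z| = 692 μS

692 μS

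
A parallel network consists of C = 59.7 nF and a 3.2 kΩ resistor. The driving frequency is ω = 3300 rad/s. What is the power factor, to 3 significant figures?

X_C = 1/(ωC) = 5080 Ω
Parallel: admittances add. Y = 1/R + jωC
Y = (0.000313 + j0.000197) S
|Y| = 0.000369 S → |Z| = 1/|Y| = 2710 Ω, ∠Z = −∠Y = -32.2°
cos φ = cos(-32.2°) = 0.846

0.846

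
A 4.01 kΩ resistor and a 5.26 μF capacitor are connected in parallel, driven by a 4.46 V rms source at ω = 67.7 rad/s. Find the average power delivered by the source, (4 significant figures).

4.960 mW

X_C = 1/(ωC) = 2808 Ω
Parallel: admittances add. Y = 1/R + jωC
Y = (0.0002494 + j0.0003561) S
|Y| = 0.0004347 S → |Z| = 1/|Y| = 2300 Ω, ∠Z = −∠Y = -55.00°
I = V/|Z| = 1.939 mA
P = VI cos φ = 4.46 × 0.001939 × cos(-55.00°) = 4.960 mW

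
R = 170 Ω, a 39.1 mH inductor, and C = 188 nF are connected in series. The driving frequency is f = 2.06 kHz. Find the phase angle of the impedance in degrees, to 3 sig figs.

29.2°

ω = 2πf = 12940 rad/s
X_L = ωL = 506 Ω
X_C = 1/(ωC) = 411 Ω
Net reactance X = X_L − X_C = 95.1 Ω
Z = 170 + j95.1 Ω
|Z| = √(170² + 95.1²) = 195 Ω
∠Z = arctan(95.1/170) = 29.2°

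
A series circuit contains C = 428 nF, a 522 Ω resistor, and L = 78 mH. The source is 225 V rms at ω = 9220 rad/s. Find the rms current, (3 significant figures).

X_L = ωL = 719 Ω
X_C = 1/(ωC) = 253 Ω
Net reactance X = X_L − X_C = 466 Ω
Z = 522 + j466 Ω
|Z| = √(522² + 466²) = 700 Ω
I = V/|Z| = 225/700 = 322 mA

322 mA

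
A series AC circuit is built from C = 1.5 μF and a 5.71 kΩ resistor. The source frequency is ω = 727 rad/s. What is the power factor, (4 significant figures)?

0.9873

X_C = 1/(ωC) = 917.0 Ω
Z = 5710 − j917.0 Ω
|Z| = √(5710² + 917.0²) = 5783 Ω
∠Z = arctan(-917.0/5710) = -9.124°
cos φ = cos(-9.124°) = 0.9873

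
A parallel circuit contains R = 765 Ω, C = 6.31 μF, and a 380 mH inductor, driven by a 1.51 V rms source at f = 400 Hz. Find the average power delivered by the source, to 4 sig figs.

ω = 2πf = 2513 rad/s
X_L = ωL = 955.0 Ω
X_C = 1/(ωC) = 63.06 Ω
Parallel: admittances add. Y = 1/R + 1/(jωL) + jωC
Y = (0.001307 + j0.01481) S
|Y| = 0.01487 S → |Z| = 1/|Y| = 67.25 Ω, ∠Z = −∠Y = -84.96°
I = V/|Z| = 22.45 mA
P = VI cos φ = 1.51 × 0.02245 × cos(-84.96°) = 2.981 mW

2.981 mW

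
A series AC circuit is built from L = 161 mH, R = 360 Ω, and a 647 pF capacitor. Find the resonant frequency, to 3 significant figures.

ω₀ = 1/√(LC) = 1/√(0.161 × 6.47e-10) = 97980 rad/s
f₀ = ω₀/(2π) = 15.6 kHz

15.6 kHz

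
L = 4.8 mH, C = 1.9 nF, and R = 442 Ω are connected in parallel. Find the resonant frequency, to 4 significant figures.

ω₀ = 1/√(LC) = 1/√(0.0048 × 1.9e-09) = 331100 rad/s
f₀ = ω₀/(2π) = 52.70 kHz

52.70 kHz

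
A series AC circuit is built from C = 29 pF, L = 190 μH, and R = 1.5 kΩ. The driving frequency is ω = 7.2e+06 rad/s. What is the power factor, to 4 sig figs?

0.4015

X_L = ωL = 1368 Ω
X_C = 1/(ωC) = 4789 Ω
Net reactance X = X_L − X_C = -3421 Ω
Z = 1500 − j3421 Ω
|Z| = √(1500² + 3421²) = 3736 Ω
∠Z = arctan(-3421/1500) = -66.33°
cos φ = cos(-66.33°) = 0.4015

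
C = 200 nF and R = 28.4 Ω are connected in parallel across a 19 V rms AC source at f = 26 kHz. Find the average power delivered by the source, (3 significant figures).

12.7 W

ω = 2πf = 163400 rad/s
X_C = 1/(ωC) = 30.6 Ω
Parallel: admittances add. Y = 1/R + jωC
Y = (0.0352 + j0.0327) S
|Y| = 0.0480 S → |Z| = 1/|Y| = 20.8 Ω, ∠Z = −∠Y = -42.9°
I = V/|Z| = 913 mA
P = VI cos φ = 19 × 0.913 × cos(-42.9°) = 12.7 W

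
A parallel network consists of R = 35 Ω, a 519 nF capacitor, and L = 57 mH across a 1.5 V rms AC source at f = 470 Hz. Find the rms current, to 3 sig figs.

ω = 2πf = 2953 rad/s
X_L = ωL = 168 Ω
X_C = 1/(ωC) = 652 Ω
Parallel: admittances add. Y = 1/R + 1/(jωL) + jωC
Y = (0.0286 − j0.00441) S
|Y| = 0.0289 S → |Z| = 1/|Y| = 34.6 Ω, ∠Z = −∠Y = 8.77°
I = V/|Z| = 1.5/34.6 = 43.4 mA

43.4 mA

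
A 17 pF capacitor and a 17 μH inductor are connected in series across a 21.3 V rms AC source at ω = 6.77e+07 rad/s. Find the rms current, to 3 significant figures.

75.5 mA

X_L = ωL = 1150 Ω
X_C = 1/(ωC) = 869 Ω
Net reactance X = X_L − X_C = 282 Ω
Z = j282 Ω
|Z| = √(0² + 282²) = 282 Ω
I = V/|Z| = 21.3/282 = 75.5 mA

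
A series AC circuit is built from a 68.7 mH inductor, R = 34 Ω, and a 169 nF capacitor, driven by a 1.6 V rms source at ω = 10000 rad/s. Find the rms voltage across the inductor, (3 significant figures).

10.9 V

X_L = ωL = 687 Ω
X_C = 1/(ωC) = 592 Ω
Net reactance X = X_L − X_C = 95.3 Ω
Z = 34.0 + j95.3 Ω
|Z| = √(34.0² + 95.3²) = 101 Ω
I = V/|Z| = 15.8 mA
V_L = I·|Z_L| = 0.0158 × 687 = 10.9 V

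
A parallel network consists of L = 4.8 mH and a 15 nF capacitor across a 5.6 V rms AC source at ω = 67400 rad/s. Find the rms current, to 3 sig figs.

11.6 mA

X_L = ωL = 324 Ω
X_C = 1/(ωC) = 989 Ω
Parallel: admittances add. Y = 1/(jωL) + jωC
Y = (0 − j0.00208) S
|Y| = 0.00208 S → |Z| = 1/|Y| = 481 Ω, ∠Z = −∠Y = 90.0°
I = V/|Z| = 5.6/481 = 11.6 mA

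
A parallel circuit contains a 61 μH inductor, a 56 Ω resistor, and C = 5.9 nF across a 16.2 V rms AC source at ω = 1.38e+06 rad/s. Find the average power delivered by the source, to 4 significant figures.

X_L = ωL = 84.18 Ω
X_C = 1/(ωC) = 122.8 Ω
Parallel: admittances add. Y = 1/R + 1/(jωL) + jωC
Y = (0.01786 − j0.003737) S
|Y| = 0.01824 S → |Z| = 1/|Y| = 54.81 Ω, ∠Z = −∠Y = 11.82°
I = V/|Z| = 295.6 mA
P = VI cos φ = 16.2 × 0.2956 × cos(11.82°) = 4.686 W

4.686 W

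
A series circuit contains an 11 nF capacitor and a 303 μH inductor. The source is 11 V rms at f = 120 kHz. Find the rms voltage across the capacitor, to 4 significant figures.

ω = 2πf = 754000 rad/s
X_L = ωL = 228.5 Ω
X_C = 1/(ωC) = 120.6 Ω
Net reactance X = X_L − X_C = 107.9 Ω
Z = j107.9 Ω
|Z| = √(0² + 107.9²) = 107.9 Ω
I = V/|Z| = 102.0 mA
V_C = I·|Z_C| = 0.1020 × 120.6 = 12.29 V

12.29 V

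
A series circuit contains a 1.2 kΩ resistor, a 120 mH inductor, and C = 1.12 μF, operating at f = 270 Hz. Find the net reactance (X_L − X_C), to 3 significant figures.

-323 Ω

ω = 2πf = 1696 rad/s
X_L = ωL = 204 Ω
X_C = 1/(ωC) = 526 Ω
X = 204 − 526 = -323 Ω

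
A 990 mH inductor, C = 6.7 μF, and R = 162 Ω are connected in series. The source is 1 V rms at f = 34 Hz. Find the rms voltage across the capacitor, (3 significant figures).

1.36 V

ω = 2πf = 213.6 rad/s
X_L = ωL = 211 Ω
X_C = 1/(ωC) = 699 Ω
Net reactance X = X_L − X_C = -487 Ω
Z = 162 − j487 Ω
|Z| = √(162² + 487²) = 513 Ω
I = V/|Z| = 1.95 mA
V_C = I·|Z_C| = 0.00195 × 699 = 1.36 V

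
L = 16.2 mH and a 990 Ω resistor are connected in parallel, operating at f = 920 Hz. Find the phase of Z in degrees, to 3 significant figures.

84.6°

ω = 2πf = 5781 rad/s
X_L = ωL = 93.6 Ω
Parallel: admittances add. Y = 1/R + 1/(jωL)
Y = (0.00101 − j0.0107) S
|Y| = 0.0107 S → |Z| = 1/|Y| = 93.2 Ω, ∠Z = −∠Y = 84.6°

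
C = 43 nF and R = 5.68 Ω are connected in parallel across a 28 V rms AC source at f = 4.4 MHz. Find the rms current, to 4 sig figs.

ω = 2πf = 2.765e+07 rad/s
X_C = 1/(ωC) = 0.8412 Ω
Parallel: admittances add. Y = 1/R + jωC
Y = (0.1761 + j1.189) S
|Y| = 1.202 S → |Z| = 1/|Y| = 0.8321 Ω, ∠Z = −∠Y = -81.58°
I = V/|Z| = 28/0.8321 = 33.65 A

33.65 A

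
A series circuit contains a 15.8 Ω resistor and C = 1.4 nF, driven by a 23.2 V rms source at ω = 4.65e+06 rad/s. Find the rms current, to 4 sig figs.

X_C = 1/(ωC) = 153.6 Ω
Z = 15.80 − j153.6 Ω
|Z| = √(15.80² + 153.6²) = 154.4 Ω
I = V/|Z| = 23.2/154.4 = 150.2 mA

150.2 mA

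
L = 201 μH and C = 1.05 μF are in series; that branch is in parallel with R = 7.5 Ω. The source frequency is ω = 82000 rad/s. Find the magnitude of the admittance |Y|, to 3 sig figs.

X_L = ωL = 16.5 Ω
X_C = 1/(ωC) = 11.6 Ω
Branch 1: Z₁ = R = 7.50 Ω
Branch 2 (series LC): Z₂ = j(X_L − X_C) = j4.87 Ω
Parallel: Z = Z₁Z₂/(Z₁+Z₂), |Z| = 4.08 Ω, ∠Z = 57.0°
|Y| = 1/|Z| = 245 mS

245 mS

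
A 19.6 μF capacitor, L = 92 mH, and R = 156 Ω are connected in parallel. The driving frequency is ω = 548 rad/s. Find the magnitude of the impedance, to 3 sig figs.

89.9 Ω

X_L = ωL = 50.4 Ω
X_C = 1/(ωC) = 93.1 Ω
Parallel: admittances add. Y = 1/R + 1/(jωL) + jωC
Y = (0.00641 − j0.00909) S
|Y| = 0.0111 S → |Z| = 1/|Y| = 89.9 Ω, ∠Z = −∠Y = 54.8°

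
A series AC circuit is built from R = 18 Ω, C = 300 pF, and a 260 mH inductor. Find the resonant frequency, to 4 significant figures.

ω₀ = 1/√(LC) = 1/√(0.26 × 3e-10) = 113200 rad/s
f₀ = ω₀/(2π) = 18.02 kHz

18.02 kHz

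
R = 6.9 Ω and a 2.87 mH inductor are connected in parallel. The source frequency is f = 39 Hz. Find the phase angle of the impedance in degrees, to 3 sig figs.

84.2°

ω = 2πf = 245.0 rad/s
X_L = ωL = 0.703 Ω
Parallel: admittances add. Y = 1/R + 1/(jωL)
Y = (0.145 − j1.42) S
|Y| = 1.43 S → |Z| = 1/|Y| = 0.700 Ω, ∠Z = −∠Y = 84.2°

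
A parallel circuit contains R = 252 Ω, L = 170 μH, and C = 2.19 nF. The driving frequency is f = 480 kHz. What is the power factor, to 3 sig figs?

ω = 2πf = 3.016e+06 rad/s
X_L = ωL = 513 Ω
X_C = 1/(ωC) = 151 Ω
Parallel: admittances add. Y = 1/R + 1/(jωL) + jωC
Y = (0.00397 + j0.00465) S
|Y| = 0.00612 S → |Z| = 1/|Y| = 163 Ω, ∠Z = −∠Y = -49.6°
cos φ = cos(-49.6°) = 0.649

0.649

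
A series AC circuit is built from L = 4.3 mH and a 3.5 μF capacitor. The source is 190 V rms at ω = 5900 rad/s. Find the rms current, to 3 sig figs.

X_L = ωL = 25.4 Ω
X_C = 1/(ωC) = 48.4 Ω
Net reactance X = X_L − X_C = -23.1 Ω
Z = − j23.1 Ω
|Z| = √(0² + 23.1²) = 23.1 Ω
I = V/|Z| = 190/23.1 = 8.24 A

8.24 A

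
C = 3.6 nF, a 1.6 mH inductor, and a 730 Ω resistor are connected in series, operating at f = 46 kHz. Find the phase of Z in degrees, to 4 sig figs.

ω = 2πf = 289000 rad/s
X_L = ωL = 462.4 Ω
X_C = 1/(ωC) = 961.1 Ω
Net reactance X = X_L − X_C = -498.6 Ω
Z = 730.0 − j498.6 Ω
|Z| = √(730.0² + 498.6²) = 884.0 Ω
∠Z = arctan(-498.6/730.0) = -34.34°

-34.34°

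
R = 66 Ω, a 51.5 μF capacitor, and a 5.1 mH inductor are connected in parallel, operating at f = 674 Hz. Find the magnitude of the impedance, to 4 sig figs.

5.798 Ω

ω = 2πf = 4235 rad/s
X_L = ωL = 21.60 Ω
X_C = 1/(ωC) = 4.585 Ω
Parallel: admittances add. Y = 1/R + 1/(jωL) + jωC
Y = (0.01515 + j0.1718) S
|Y| = 0.1725 S → |Z| = 1/|Y| = 5.798 Ω, ∠Z = −∠Y = -84.96°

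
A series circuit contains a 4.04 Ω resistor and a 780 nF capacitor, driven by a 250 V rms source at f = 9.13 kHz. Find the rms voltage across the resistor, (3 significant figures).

ω = 2πf = 57370 rad/s
X_C = 1/(ωC) = 22.3 Ω
Z = 4.04 − j22.3 Ω
|Z| = √(4.04² + 22.3²) = 22.7 Ω
I = V/|Z| = 11.0 A
V_R = I·|Z_R| = 11.0 × 4.04 = 44.5 V

44.5 V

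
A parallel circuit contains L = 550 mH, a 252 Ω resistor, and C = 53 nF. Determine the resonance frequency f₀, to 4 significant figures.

ω₀ = 1/√(LC) = 1/√(0.55 × 5.3e-08) = 5857 rad/s
f₀ = ω₀/(2π) = 932.2 Hz

932.2 Hz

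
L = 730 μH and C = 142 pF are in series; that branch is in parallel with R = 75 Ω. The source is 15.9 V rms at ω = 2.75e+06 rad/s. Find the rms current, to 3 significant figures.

X_L = ωL = 2010 Ω
X_C = 1/(ωC) = 2560 Ω
Branch 1: Z₁ = R = 75.0 Ω
Branch 2 (series LC): Z₂ = j(X_L − X_C) = −j553 Ω
Parallel: Z = Z₁Z₂/(Z₁+Z₂), |Z| = 74.3 Ω, ∠Z = -7.72°
I = V/|Z| = 15.9/74.3 = 214 mA

214 mA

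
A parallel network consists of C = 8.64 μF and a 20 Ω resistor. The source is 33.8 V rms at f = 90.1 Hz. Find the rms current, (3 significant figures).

1.70 A

ω = 2πf = 566.1 rad/s
X_C = 1/(ωC) = 204 Ω
Parallel: admittances add. Y = 1/R + jωC
Y = (0.0500 + j0.00489) S
|Y| = 0.0502 S → |Z| = 1/|Y| = 19.9 Ω, ∠Z = −∠Y = -5.59°
I = V/|Z| = 33.8/19.9 = 1.70 A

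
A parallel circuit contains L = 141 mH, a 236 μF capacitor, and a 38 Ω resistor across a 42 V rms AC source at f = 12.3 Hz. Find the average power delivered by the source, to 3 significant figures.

ω = 2πf = 77.28 rad/s
X_L = ωL = 10.9 Ω
X_C = 1/(ωC) = 54.8 Ω
Parallel: admittances add. Y = 1/R + 1/(jωL) + jωC
Y = (0.0263 − j0.0735) S
|Y| = 0.0781 S → |Z| = 1/|Y| = 12.8 Ω, ∠Z = −∠Y = 70.3°
I = V/|Z| = 3.28 A
P = VI cos φ = 42 × 3.28 × cos(70.3°) = 46.4 W

46.4 W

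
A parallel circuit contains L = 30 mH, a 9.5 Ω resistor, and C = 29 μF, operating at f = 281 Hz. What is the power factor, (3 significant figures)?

ω = 2πf = 1766 rad/s
X_L = ωL = 53.0 Ω
X_C = 1/(ωC) = 19.5 Ω
Parallel: admittances add. Y = 1/R + 1/(jωL) + jωC
Y = (0.105 + j0.0323) S
|Y| = 0.110 S → |Z| = 1/|Y| = 9.08 Ω, ∠Z = −∠Y = -17.1°
cos φ = cos(-17.1°) = 0.956

0.956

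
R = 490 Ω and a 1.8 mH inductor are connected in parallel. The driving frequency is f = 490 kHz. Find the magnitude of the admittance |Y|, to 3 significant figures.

ω = 2πf = 3.079e+06 rad/s
X_L = ωL = 5540 Ω
Parallel: admittances add. Y = 1/R + 1/(jωL)
Y = (0.00204 − j0.000180) S
|Y| = 0.00205 S → |Z| = 1/|Y| = 488 Ω, ∠Z = −∠Y = 5.05°

2.05 mS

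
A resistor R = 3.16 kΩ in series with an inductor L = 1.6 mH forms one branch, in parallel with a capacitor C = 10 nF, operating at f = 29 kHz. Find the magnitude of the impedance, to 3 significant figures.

ω = 2πf = 182200 rad/s
X_L = ωL = 292 Ω
X_C = 1/(ωC) = 549 Ω
Branch 1 (R+jX_L): Z₁ = 3160 + j292 Ω, |Z₁| = 3170 Ω
Branch 2 (−jX_C): Z₂ = −j549 Ω
Parallel: Z = Z₁Z₂/(Z₁+Z₂), |Z| = 549 Ω, ∠Z = -80.1°

549 Ω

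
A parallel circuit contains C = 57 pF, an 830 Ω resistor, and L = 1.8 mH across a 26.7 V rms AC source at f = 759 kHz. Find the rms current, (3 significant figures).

ω = 2πf = 4.769e+06 rad/s
X_L = ωL = 8580 Ω
X_C = 1/(ωC) = 3680 Ω
Parallel: admittances add. Y = 1/R + 1/(jωL) + jωC
Y = (0.00120 + j0.000155) S
|Y| = 0.00121 S → |Z| = 1/|Y| = 823 Ω, ∠Z = −∠Y = -7.35°
I = V/|Z| = 26.7/823 = 32.4 mA

32.4 mA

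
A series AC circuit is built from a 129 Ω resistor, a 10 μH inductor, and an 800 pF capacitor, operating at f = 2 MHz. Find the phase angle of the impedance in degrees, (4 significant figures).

11.48°

ω = 2πf = 1.257e+07 rad/s
X_L = ωL = 125.7 Ω
X_C = 1/(ωC) = 99.47 Ω
Net reactance X = X_L − X_C = 26.19 Ω
Z = 129.0 + j26.19 Ω
|Z| = √(129.0² + 26.19²) = 131.6 Ω
∠Z = arctan(26.19/129.0) = 11.48°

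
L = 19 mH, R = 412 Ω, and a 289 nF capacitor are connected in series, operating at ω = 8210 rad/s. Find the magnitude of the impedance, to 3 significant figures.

490 Ω

X_L = ωL = 156 Ω
X_C = 1/(ωC) = 421 Ω
Net reactance X = X_L − X_C = -265 Ω
Z = 412 − j265 Ω
|Z| = √(412² + 265²) = 490 Ω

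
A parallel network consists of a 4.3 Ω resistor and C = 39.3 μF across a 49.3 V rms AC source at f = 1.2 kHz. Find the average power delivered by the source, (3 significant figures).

565 W

ω = 2πf = 7540 rad/s
X_C = 1/(ωC) = 3.37 Ω
Parallel: admittances add. Y = 1/R + jωC
Y = (0.233 + j0.296) S
|Y| = 0.377 S → |Z| = 1/|Y| = 2.65 Ω, ∠Z = −∠Y = -51.9°
I = V/|Z| = 18.6 A
P = VI cos φ = 49.3 × 18.6 × cos(-51.9°) = 565 W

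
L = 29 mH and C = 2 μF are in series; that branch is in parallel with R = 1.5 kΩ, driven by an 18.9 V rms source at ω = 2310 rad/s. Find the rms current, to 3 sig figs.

127 mA

X_L = ωL = 67.0 Ω
X_C = 1/(ωC) = 216 Ω
Branch 1: Z₁ = R = 1500 Ω
Branch 2 (series LC): Z₂ = j(X_L − X_C) = −j149 Ω
Parallel: Z = Z₁Z₂/(Z₁+Z₂), |Z| = 149 Ω, ∠Z = -84.3°
I = V/|Z| = 18.9/149 = 127 mA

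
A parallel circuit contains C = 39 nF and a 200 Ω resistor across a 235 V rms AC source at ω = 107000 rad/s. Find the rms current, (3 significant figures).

1.53 A

X_C = 1/(ωC) = 240 Ω
Parallel: admittances add. Y = 1/R + jωC
Y = (0.00500 + j0.00417) S
|Y| = 0.00651 S → |Z| = 1/|Y| = 154 Ω, ∠Z = −∠Y = -39.8°
I = V/|Z| = 235/154 = 1.53 A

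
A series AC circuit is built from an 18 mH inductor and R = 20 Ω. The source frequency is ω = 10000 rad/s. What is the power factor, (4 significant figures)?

0.1104

X_L = ωL = 180.0 Ω
Z = 20.00 + j180.0 Ω
|Z| = √(20.00² + 180.0²) = 181.1 Ω
∠Z = arctan(180.0/20.00) = 83.66°
cos φ = cos(83.66°) = 0.1104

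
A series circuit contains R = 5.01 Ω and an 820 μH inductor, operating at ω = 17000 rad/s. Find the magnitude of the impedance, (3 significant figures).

14.8 Ω

X_L = ωL = 13.9 Ω
Z = 5.01 + j13.9 Ω
|Z| = √(5.01² + 13.9²) = 14.8 Ω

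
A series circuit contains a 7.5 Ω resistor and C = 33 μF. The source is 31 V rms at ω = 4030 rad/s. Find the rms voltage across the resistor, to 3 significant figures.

21.9 V

X_C = 1/(ωC) = 7.52 Ω
Z = 7.50 − j7.52 Ω
|Z| = √(7.50² + 7.52²) = 10.6 Ω
I = V/|Z| = 2.92 A
V_R = I·|Z_R| = 2.92 × 7.50 = 21.9 V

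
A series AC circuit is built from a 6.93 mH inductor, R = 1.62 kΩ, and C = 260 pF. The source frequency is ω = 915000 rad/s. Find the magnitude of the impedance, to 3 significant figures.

2680 Ω

X_L = ωL = 6340 Ω
X_C = 1/(ωC) = 4200 Ω
Net reactance X = X_L − X_C = 2140 Ω
Z = 1620 + j2140 Ω
|Z| = √(1620² + 2140²) = 2680 Ω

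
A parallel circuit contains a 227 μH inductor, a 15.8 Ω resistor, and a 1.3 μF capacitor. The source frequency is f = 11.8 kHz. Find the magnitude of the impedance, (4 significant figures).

ω = 2πf = 74140 rad/s
X_L = ωL = 16.83 Ω
X_C = 1/(ωC) = 10.38 Ω
Parallel: admittances add. Y = 1/R + 1/(jωL) + jωC
Y = (0.06329 + j0.03697) S
|Y| = 0.07330 S → |Z| = 1/|Y| = 13.64 Ω, ∠Z = −∠Y = -30.29°

13.64 Ω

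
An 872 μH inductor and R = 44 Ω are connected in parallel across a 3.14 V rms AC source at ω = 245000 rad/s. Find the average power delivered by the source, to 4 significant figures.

224.1 mW

X_L = ωL = 213.6 Ω
Parallel: admittances add. Y = 1/R + 1/(jωL)
Y = (0.02273 − j0.004681) S
|Y| = 0.02320 S → |Z| = 1/|Y| = 43.10 Ω, ∠Z = −∠Y = 11.64°
I = V/|Z| = 72.86 mA
P = VI cos φ = 3.14 × 0.07286 × cos(11.64°) = 224.1 mW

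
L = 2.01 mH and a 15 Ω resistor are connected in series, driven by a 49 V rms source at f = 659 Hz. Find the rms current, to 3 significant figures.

ω = 2πf = 4141 rad/s
X_L = ωL = 8.32 Ω
Z = 15.0 + j8.32 Ω
|Z| = √(15.0² + 8.32²) = 17.2 Ω
I = V/|Z| = 49/17.2 = 2.86 A

2.86 A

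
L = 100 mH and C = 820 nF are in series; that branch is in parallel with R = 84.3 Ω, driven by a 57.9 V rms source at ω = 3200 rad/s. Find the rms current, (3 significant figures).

1.17 A

X_L = ωL = 320 Ω
X_C = 1/(ωC) = 381 Ω
Branch 1: Z₁ = R = 84.3 Ω
Branch 2 (series LC): Z₂ = j(X_L − X_C) = −j61.1 Ω
Parallel: Z = Z₁Z₂/(Z₁+Z₂), |Z| = 49.5 Ω, ∠Z = -54.1°
I = V/|Z| = 57.9/49.5 = 1.17 A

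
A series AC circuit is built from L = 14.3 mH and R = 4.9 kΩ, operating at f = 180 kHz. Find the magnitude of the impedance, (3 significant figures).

ω = 2πf = 1.131e+06 rad/s
X_L = ωL = 16200 Ω
Z = 4900 + j16200 Ω
|Z| = √(4900² + 16200²) = 16900 Ω

16900 Ω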